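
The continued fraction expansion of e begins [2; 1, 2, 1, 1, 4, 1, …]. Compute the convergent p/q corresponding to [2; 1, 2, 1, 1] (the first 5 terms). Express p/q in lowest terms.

Start with 1.
1 + 1/(1/1) = 1 + 1/1 = 2/1
2 + 1/(2/1) = 2 + 1/2 = 5/2
1 + 1/(5/2) = 1 + 2/5 = 7/5
2 + 1/(7/5) = 2 + 5/7 = 19/7

19/7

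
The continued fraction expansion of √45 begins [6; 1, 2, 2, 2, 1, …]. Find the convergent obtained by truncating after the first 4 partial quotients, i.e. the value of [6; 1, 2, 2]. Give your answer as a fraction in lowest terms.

a_0 = 6: 6/1
a_1 = 1: 7/1
a_2 = 2: 20/3
a_3 = 2: 47/7

47/7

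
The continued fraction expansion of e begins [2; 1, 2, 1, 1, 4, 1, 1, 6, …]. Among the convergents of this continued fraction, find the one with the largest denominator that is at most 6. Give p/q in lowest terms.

11/4

List convergents until the denominator exceeds the bound:
a_0 = 2: 2/1  (≤ bound)
a_1 = 1: 3/1  (≤ bound)
a_2 = 2: 8/3  (≤ bound)
a_3 = 1: 11/4  (≤ bound)
a_4 = 1: 19/7  (> 6, stop)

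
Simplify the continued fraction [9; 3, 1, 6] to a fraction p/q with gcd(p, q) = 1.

250/27

a_0 = 9: 9/1
a_1 = 3: 28/3
a_2 = 1: 37/4
a_3 = 6: 250/27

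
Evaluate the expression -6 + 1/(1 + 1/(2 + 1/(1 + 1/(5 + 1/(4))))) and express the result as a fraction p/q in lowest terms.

-505/96

Start with 4.
5 + 1/(4/1) = 5 + 1/4 = 21/4
1 + 1/(21/4) = 1 + 4/21 = 25/21
2 + 1/(25/21) = 2 + 21/25 = 71/25
1 + 1/(71/25) = 1 + 25/71 = 96/71
-6 + 1/(96/71) = -6 + 71/96 = -505/96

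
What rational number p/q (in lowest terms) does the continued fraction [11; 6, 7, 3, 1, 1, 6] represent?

Use the convergent recurrence hₖ = aₖ·hₖ₋₁ + hₖ₋₂ (and likewise for the denominators kₖ):
a_0 = 11: 11/1
a_1 = 6: 67/6
a_2 = 7: 480/43
a_3 = 3: 1507/135
a_4 = 1: 1987/178
a_5 = 1: 3494/313
a_6 = 6: 22951/2056

22951/2056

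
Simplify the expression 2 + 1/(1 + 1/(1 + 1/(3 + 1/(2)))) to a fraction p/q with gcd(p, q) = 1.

Use the convergent recurrence hₖ = aₖ·hₖ₋₁ + hₖ₋₂ (and likewise for the denominators kₖ):
a_0 = 2: 2/1
a_1 = 1: 3/1
a_2 = 1: 5/2
a_3 = 3: 18/7
a_4 = 2: 41/16

41/16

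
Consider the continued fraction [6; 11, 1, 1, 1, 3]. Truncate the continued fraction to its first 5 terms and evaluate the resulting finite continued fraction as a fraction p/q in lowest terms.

213/35

Compute successive convergents:
a_0 = 6: 6/1
a_1 = 11: 67/11
a_2 = 1: 73/12
a_3 = 1: 140/23
a_4 = 1: 213/35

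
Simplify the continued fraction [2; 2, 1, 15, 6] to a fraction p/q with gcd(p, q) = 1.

Work from the innermost term outward:
Start with 6.
15 + 1/(6/1) = 15 + 1/6 = 91/6
1 + 1/(91/6) = 1 + 6/91 = 97/91
2 + 1/(97/91) = 2 + 91/97 = 285/97
2 + 1/(285/97) = 2 + 97/285 = 667/285

667/285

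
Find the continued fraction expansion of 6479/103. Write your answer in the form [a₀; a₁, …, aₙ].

[62; 1, 9, 3, 3]

Repeatedly divide and take the remainder:
6479 = 62·103 + 93, so a_0 = 62
103 = 1·93 + 10, so a_1 = 1
93 = 9·10 + 3, so a_2 = 9
10 = 3·3 + 1, so a_3 = 3
3 = 3·1 + 0, so a_4 = 3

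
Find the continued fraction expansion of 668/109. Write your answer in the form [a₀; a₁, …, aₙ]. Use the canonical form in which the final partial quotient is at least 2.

668 = 6·109 + 14, so a_0 = 6
109 = 7·14 + 11, so a_1 = 7
14 = 1·11 + 3, so a_2 = 1
11 = 3·3 + 2, so a_3 = 3
3 = 1·2 + 1, so a_4 = 1
2 = 2·1 + 0, so a_5 = 2

[6; 7, 1, 3, 1, 2]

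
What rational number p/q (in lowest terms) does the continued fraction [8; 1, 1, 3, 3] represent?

a_0 = 8: 8/1
a_1 = 1: 9/1
a_2 = 1: 17/2
a_3 = 3: 60/7
a_4 = 3: 197/23

197/23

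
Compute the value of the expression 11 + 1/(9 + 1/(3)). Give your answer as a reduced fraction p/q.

Starting at the tail and folding back:
Start with 3.
9 + 1/(3/1) = 9 + 1/3 = 28/3
11 + 1/(28/3) = 11 + 3/28 = 311/28

311/28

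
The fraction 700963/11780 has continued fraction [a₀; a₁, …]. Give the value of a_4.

Apply division with remainder until the remainder is 0:
700963 = 59·11780 + 5943, so a_0 = 59
11780 = 1·5943 + 5837, so a_1 = 1
5943 = 1·5837 + 106, so a_2 = 1
5837 = 55·106 + 7, so a_3 = 55
106 = 15·7 + 1, so a_4 = 15

15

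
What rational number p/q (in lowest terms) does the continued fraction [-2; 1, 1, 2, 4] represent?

a_0 = -2: -2/1
a_1 = 1: -1/1
a_2 = 1: -3/2
a_3 = 2: -7/5
a_4 = 4: -31/22

-31/22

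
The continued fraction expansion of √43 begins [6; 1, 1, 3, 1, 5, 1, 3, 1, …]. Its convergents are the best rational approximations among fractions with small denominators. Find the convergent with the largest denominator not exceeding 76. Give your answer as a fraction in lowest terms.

a_0 = 6: 6/1  (≤ bound)
a_1 = 1: 7/1  (≤ bound)
a_2 = 1: 13/2  (≤ bound)
a_3 = 3: 46/7  (≤ bound)
a_4 = 1: 59/9  (≤ bound)
a_5 = 5: 341/52  (≤ bound)
a_6 = 1: 400/61  (≤ bound)
a_7 = 3: 1541/235  (> 76, stop)

400/61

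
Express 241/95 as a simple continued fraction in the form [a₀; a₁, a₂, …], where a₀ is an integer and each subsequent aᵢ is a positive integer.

[2; 1, 1, 6, 3, 2]

241 = 2·95 + 51, so a_0 = 2
95 = 1·51 + 44, so a_1 = 1
51 = 1·44 + 7, so a_2 = 1
44 = 6·7 + 2, so a_3 = 6
7 = 3·2 + 1, so a_4 = 3
2 = 2·1 + 0, so a_5 = 2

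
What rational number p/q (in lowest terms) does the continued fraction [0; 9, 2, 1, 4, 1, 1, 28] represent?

885/8279

Work from the innermost term outward:
Start with 28.
1 + 1/(28/1) = 1 + 1/28 = 29/28
1 + 1/(29/28) = 1 + 28/29 = 57/29
4 + 1/(57/29) = 4 + 29/57 = 257/57
1 + 1/(257/57) = 1 + 57/257 = 314/257
2 + 1/(314/257) = 2 + 257/314 = 885/314
9 + 1/(885/314) = 9 + 314/885 = 8279/885
0 + 1/(8279/885) = 0 + 885/8279 = 885/8279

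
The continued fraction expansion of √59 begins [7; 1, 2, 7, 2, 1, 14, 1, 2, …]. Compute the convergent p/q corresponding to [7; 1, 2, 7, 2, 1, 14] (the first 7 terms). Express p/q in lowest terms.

7781/1013

Use the convergent recurrence hₖ = aₖ·hₖ₋₁ + hₖ₋₂ (and likewise for the denominators kₖ):
a_0 = 7: 7/1
a_1 = 1: 8/1
a_2 = 2: 23/3
a_3 = 7: 169/22
a_4 = 2: 361/47
a_5 = 1: 530/69
a_6 = 14: 7781/1013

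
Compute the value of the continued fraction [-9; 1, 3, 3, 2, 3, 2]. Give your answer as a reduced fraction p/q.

a_0 = -9: -9/1
a_1 = 1: -8/1
a_2 = 3: -33/4
a_3 = 3: -107/13
a_4 = 2: -247/30
a_5 = 3: -848/103
a_6 = 2: -1943/236

-1943/236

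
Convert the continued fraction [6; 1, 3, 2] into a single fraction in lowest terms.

61/9

Compute successive convergents:
a_0 = 6: 6/1
a_1 = 1: 7/1
a_2 = 3: 27/4
a_3 = 2: 61/9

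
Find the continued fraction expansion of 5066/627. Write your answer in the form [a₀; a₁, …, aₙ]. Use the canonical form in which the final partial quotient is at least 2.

[8; 12, 1, 1, 5, 1, 3]

Run the Euclidean algorithm, recording each quotient:
⌊5066/627⌋ = 8, remainder 50
⌊627/50⌋ = 12, remainder 27
⌊50/27⌋ = 1, remainder 23
⌊27/23⌋ = 1, remainder 4
⌊23/4⌋ = 5, remainder 3
⌊4/3⌋ = 1, remainder 1
⌊3/1⌋ = 3, remainder 0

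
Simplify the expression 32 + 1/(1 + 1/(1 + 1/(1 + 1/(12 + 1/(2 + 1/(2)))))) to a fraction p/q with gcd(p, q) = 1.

6401/196

Starting at the tail and folding back:
Start with 2.
2 + 1/(2/1) = 2 + 1/2 = 5/2
12 + 1/(5/2) = 12 + 2/5 = 62/5
1 + 1/(62/5) = 1 + 5/62 = 67/62
1 + 1/(67/62) = 1 + 62/67 = 129/67
1 + 1/(129/67) = 1 + 67/129 = 196/129
32 + 1/(196/129) = 32 + 129/196 = 6401/196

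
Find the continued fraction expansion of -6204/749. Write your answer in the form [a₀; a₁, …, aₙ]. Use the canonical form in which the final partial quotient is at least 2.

-6204 ÷ 749 → quotient -9, remainder 537
749 ÷ 537 → quotient 1, remainder 212
537 ÷ 212 → quotient 2, remainder 113
212 ÷ 113 → quotient 1, remainder 99
113 ÷ 99 → quotient 1, remainder 14
99 ÷ 14 → quotient 7, remainder 1
14 ÷ 1 → quotient 14, remainder 0

[-9; 1, 2, 1, 1, 7, 14]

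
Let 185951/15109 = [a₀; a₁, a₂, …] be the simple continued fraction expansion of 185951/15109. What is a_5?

Run the Euclidean algorithm, recording each quotient:
⌊185951/15109⌋ = 12, remainder 4643
⌊15109/4643⌋ = 3, remainder 1180
⌊4643/1180⌋ = 3, remainder 1103
⌊1180/1103⌋ = 1, remainder 77
⌊1103/77⌋ = 14, remainder 25
⌊77/25⌋ = 3, remainder 2

3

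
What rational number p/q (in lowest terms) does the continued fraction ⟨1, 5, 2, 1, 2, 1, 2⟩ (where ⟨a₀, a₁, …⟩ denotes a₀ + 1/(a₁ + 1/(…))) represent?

a_0 = 1: 1/1
a_1 = 5: 6/5
a_2 = 2: 13/11
a_3 = 1: 19/16
a_4 = 2: 51/43
a_5 = 1: 70/59
a_6 = 2: 191/161

191/161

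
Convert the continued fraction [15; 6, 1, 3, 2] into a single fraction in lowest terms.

Work from the innermost term outward:
Start with 2.
3 + 1/(2/1) = 3 + 1/2 = 7/2
1 + 1/(7/2) = 1 + 2/7 = 9/7
6 + 1/(9/7) = 6 + 7/9 = 61/9
15 + 1/(61/9) = 15 + 9/61 = 924/61

924/61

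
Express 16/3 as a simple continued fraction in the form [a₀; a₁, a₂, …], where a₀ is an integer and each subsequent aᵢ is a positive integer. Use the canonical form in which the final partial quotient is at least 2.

Apply division with remainder until the remainder is 0:
⌊16/3⌋ = 5, remainder 1
⌊3/1⌋ = 3, remainder 0

[5; 3]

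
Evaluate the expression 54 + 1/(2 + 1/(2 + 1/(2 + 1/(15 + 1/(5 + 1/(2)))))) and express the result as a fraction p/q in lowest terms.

a_0 = 54: 54/1
a_1 = 2: 109/2
a_2 = 2: 272/5
a_3 = 2: 653/12
a_4 = 15: 10067/185
a_5 = 5: 50988/937
a_6 = 2: 112043/2059

112043/2059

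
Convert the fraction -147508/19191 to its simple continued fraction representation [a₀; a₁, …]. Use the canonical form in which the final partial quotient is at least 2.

[-8; 3, 5, 3, 10, 7, 5]

Run the Euclidean algorithm, recording each quotient:
-147508 = -8·19191 + 6020, so a_0 = -8
19191 = 3·6020 + 1131, so a_1 = 3
6020 = 5·1131 + 365, so a_2 = 5
1131 = 3·365 + 36, so a_3 = 3
365 = 10·36 + 5, so a_4 = 10
36 = 7·5 + 1, so a_5 = 7
5 = 5·1 + 0, so a_6 = 5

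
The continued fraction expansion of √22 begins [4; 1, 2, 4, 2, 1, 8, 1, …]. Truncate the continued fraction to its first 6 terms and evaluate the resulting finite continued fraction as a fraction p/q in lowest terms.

Compute successive convergents:
a_0 = 4: 4/1
a_1 = 1: 5/1
a_2 = 2: 14/3
a_3 = 4: 61/13
a_4 = 2: 136/29
a_5 = 1: 197/42

197/42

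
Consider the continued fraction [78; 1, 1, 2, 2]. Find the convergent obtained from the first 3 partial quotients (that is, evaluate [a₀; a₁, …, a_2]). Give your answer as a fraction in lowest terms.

Start with 1.
1 + 1/(1/1) = 1 + 1/1 = 2/1
78 + 1/(2/1) = 78 + 1/2 = 157/2

157/2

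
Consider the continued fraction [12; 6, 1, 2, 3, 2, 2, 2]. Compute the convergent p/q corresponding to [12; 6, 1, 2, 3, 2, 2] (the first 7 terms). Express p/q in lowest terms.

Start with 2.
2 + 1/(2/1) = 2 + 1/2 = 5/2
3 + 1/(5/2) = 3 + 2/5 = 17/5
2 + 1/(17/5) = 2 + 5/17 = 39/17
1 + 1/(39/17) = 1 + 17/39 = 56/39
6 + 1/(56/39) = 6 + 39/56 = 375/56
12 + 1/(375/56) = 12 + 56/375 = 4556/375

4556/375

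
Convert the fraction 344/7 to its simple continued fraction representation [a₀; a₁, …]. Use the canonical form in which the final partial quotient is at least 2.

[49; 7]

Run the Euclidean algorithm, recording each quotient:
⌊344/7⌋ = 49, remainder 1
⌊7/1⌋ = 7, remainder 0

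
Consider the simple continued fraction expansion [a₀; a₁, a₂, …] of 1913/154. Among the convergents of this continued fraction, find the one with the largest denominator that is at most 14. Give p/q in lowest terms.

List convergents until the denominator exceeds the bound:
a_0 = 12: 12/1  (≤ bound)
a_1 = 2: 25/2  (≤ bound)
a_2 = 2: 62/5  (≤ bound)
a_3 = 1: 87/7  (≤ bound)
a_4 = 2: 236/19  (> 14, stop)

87/7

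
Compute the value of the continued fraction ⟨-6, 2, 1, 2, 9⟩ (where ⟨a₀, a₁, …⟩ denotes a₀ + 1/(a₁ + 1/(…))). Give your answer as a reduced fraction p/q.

Collapse the nested fraction from the inside out:
Start with 9.
2 + 1/(9/1) = 2 + 1/9 = 19/9
1 + 1/(19/9) = 1 + 9/19 = 28/19
2 + 1/(28/19) = 2 + 19/28 = 75/28
-6 + 1/(75/28) = -6 + 28/75 = -422/75

-422/75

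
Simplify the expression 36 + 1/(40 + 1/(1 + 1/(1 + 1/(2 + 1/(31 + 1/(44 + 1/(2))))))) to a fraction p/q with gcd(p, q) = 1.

20450895/567692

a_0 = 36: 36/1
a_1 = 40: 1441/40
a_2 = 1: 1477/41
a_3 = 1: 2918/81
a_4 = 2: 7313/203
a_5 = 31: 229621/6374
a_6 = 44: 10110637/280659
a_7 = 2: 20450895/567692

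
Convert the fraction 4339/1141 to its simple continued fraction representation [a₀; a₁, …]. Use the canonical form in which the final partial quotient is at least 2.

[3; 1, 4, 14, 16]

4339 ÷ 1141 → quotient 3, remainder 916
1141 ÷ 916 → quotient 1, remainder 225
916 ÷ 225 → quotient 4, remainder 16
225 ÷ 16 → quotient 14, remainder 1
16 ÷ 1 → quotient 16, remainder 0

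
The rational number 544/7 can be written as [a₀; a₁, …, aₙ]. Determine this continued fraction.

[77; 1, 2, 2]

⌊544/7⌋ = 77, remainder 5
⌊7/5⌋ = 1, remainder 2
⌊5/2⌋ = 2, remainder 1
⌊2/1⌋ = 2, remainder 0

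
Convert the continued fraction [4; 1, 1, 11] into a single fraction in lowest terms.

Start with 11.
1 + 1/(11/1) = 1 + 1/11 = 12/11
1 + 1/(12/11) = 1 + 11/12 = 23/12
4 + 1/(23/12) = 4 + 12/23 = 104/23

104/23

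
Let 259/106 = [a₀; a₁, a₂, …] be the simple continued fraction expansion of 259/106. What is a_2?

⌊259/106⌋ = 2, remainder 47
⌊106/47⌋ = 2, remainder 12
⌊47/12⌋ = 3, remainder 11

3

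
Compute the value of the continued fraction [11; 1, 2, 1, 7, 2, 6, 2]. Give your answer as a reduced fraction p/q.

10803/920

a_0 = 11: 11/1
a_1 = 1: 12/1
a_2 = 2: 35/3
a_3 = 1: 47/4
a_4 = 7: 364/31
a_5 = 2: 775/66
a_6 = 6: 5014/427
a_7 = 2: 10803/920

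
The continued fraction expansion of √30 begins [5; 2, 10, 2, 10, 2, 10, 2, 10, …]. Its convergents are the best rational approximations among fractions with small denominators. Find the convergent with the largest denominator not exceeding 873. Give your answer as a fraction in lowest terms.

a_0 = 5: 5/1  (≤ bound)
a_1 = 2: 11/2  (≤ bound)
a_2 = 10: 115/21  (≤ bound)
a_3 = 2: 241/44  (≤ bound)
a_4 = 10: 2525/461  (≤ bound)
a_5 = 2: 5291/966  (> 873, stop)

2525/461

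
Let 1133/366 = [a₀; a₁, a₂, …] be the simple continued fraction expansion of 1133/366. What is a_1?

10

Apply division with remainder until the remainder is 0:
⌊1133/366⌋ = 3, remainder 35
⌊366/35⌋ = 10, remainder 16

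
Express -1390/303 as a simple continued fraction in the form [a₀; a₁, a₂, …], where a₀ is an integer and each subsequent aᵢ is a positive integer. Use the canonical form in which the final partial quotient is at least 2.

[-5; 2, 2, 2, 1, 3, 1, 3]

-1390 = -5·303 + 125, so a_0 = -5
303 = 2·125 + 53, so a_1 = 2
125 = 2·53 + 19, so a_2 = 2
53 = 2·19 + 15, so a_3 = 2
19 = 1·15 + 4, so a_4 = 1
15 = 3·4 + 3, so a_5 = 3
4 = 1·3 + 1, so a_6 = 1
3 = 3·1 + 0, so a_7 = 3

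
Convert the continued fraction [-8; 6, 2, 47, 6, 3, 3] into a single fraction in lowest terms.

-306003/39001

Build up convergents one term at a time:
a_0 = -8: -8/1
a_1 = 6: -47/6
a_2 = 2: -102/13
a_3 = 47: -4841/617
a_4 = 6: -29148/3715
a_5 = 3: -92285/11762
a_6 = 3: -306003/39001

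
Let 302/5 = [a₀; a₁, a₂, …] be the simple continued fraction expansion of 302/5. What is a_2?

2

302 = 60·5 + 2, so a_0 = 60
5 = 2·2 + 1, so a_1 = 2
2 = 2·1 + 0, so a_2 = 2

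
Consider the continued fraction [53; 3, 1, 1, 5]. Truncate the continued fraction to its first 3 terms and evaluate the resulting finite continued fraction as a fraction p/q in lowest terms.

213/4

Start with 1.
3 + 1/(1/1) = 3 + 1/1 = 4/1
53 + 1/(4/1) = 53 + 1/4 = 213/4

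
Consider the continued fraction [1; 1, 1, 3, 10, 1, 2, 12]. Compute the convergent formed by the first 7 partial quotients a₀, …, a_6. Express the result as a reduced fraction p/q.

Start with 2.
1 + 1/(2/1) = 1 + 1/2 = 3/2
10 + 1/(3/2) = 10 + 2/3 = 32/3
3 + 1/(32/3) = 3 + 3/32 = 99/32
1 + 1/(99/32) = 1 + 32/99 = 131/99
1 + 1/(131/99) = 1 + 99/131 = 230/131
1 + 1/(230/131) = 1 + 131/230 = 361/230

361/230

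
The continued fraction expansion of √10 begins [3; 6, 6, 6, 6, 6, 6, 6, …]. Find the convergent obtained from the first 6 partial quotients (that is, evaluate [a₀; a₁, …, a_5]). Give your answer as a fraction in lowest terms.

27379/8658

Work from the innermost term outward:
Start with 6.
6 + 1/(6/1) = 6 + 1/6 = 37/6
6 + 1/(37/6) = 6 + 6/37 = 228/37
6 + 1/(228/37) = 6 + 37/228 = 1405/228
6 + 1/(1405/228) = 6 + 228/1405 = 8658/1405
3 + 1/(8658/1405) = 3 + 1405/8658 = 27379/8658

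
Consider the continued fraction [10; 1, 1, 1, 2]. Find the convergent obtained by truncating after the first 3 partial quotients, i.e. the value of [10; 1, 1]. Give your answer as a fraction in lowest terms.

21/2

Start with 1.
1 + 1/(1/1) = 1 + 1/1 = 2/1
10 + 1/(2/1) = 10 + 1/2 = 21/2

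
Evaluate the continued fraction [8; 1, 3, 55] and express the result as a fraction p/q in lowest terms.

1934/221

Starting at the tail and folding back:
Start with 55.
3 + 1/(55/1) = 3 + 1/55 = 166/55
1 + 1/(166/55) = 1 + 55/166 = 221/166
8 + 1/(221/166) = 8 + 166/221 = 1934/221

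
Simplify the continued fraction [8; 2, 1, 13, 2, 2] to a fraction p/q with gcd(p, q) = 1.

1760/211

a_0 = 8: 8/1
a_1 = 2: 17/2
a_2 = 1: 25/3
a_3 = 13: 342/41
a_4 = 2: 709/85
a_5 = 2: 1760/211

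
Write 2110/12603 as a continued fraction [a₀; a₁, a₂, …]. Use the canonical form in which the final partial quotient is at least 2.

[0; 5, 1, 36, 57]

2110 ÷ 12603 → quotient 0, remainder 2110
12603 ÷ 2110 → quotient 5, remainder 2053
2110 ÷ 2053 → quotient 1, remainder 57
2053 ÷ 57 → quotient 36, remainder 1
57 ÷ 1 → quotient 57, remainder 0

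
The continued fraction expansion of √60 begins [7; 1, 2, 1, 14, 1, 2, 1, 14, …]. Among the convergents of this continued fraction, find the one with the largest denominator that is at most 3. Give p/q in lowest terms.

23/3

a_0 = 7: 7/1  (≤ bound)
a_1 = 1: 8/1  (≤ bound)
a_2 = 2: 23/3  (≤ bound)
a_3 = 1: 31/4  (> 3, stop)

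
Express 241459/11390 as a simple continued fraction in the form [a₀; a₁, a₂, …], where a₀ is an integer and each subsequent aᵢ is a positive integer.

[21; 5, 50, 2, 2, 1, 2, 2]

241459 = 21·11390 + 2269, so a_0 = 21
11390 = 5·2269 + 45, so a_1 = 5
2269 = 50·45 + 19, so a_2 = 50
45 = 2·19 + 7, so a_3 = 2
19 = 2·7 + 5, so a_4 = 2
7 = 1·5 + 2, so a_5 = 1
5 = 2·2 + 1, so a_6 = 2
2 = 2·1 + 0, so a_7 = 2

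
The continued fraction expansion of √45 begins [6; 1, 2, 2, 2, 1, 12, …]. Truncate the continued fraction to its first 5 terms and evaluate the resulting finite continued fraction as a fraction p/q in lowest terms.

a_0 = 6: 6/1
a_1 = 1: 7/1
a_2 = 2: 20/3
a_3 = 2: 47/7
a_4 = 2: 114/17

114/17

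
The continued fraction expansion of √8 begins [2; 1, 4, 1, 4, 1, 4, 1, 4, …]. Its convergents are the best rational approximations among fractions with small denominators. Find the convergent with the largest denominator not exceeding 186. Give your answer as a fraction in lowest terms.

List convergents until the denominator exceeds the bound:
a_0 = 2: 2/1  (≤ bound)
a_1 = 1: 3/1  (≤ bound)
a_2 = 4: 14/5  (≤ bound)
a_3 = 1: 17/6  (≤ bound)
a_4 = 4: 82/29  (≤ bound)
a_5 = 1: 99/35  (≤ bound)
a_6 = 4: 478/169  (≤ bound)
a_7 = 1: 577/204  (> 186, stop)

478/169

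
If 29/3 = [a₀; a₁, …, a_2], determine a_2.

29 = 9·3 + 2, so a_0 = 9
3 = 1·2 + 1, so a_1 = 1
2 = 2·1 + 0, so a_2 = 2

2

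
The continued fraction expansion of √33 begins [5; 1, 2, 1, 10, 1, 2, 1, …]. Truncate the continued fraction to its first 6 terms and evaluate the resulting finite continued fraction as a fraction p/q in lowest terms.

270/47

a_0 = 5: 5/1
a_1 = 1: 6/1
a_2 = 2: 17/3
a_3 = 1: 23/4
a_4 = 10: 247/43
a_5 = 1: 270/47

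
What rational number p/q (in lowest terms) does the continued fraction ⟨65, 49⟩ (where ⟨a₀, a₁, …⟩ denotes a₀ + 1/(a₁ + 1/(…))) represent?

Compute successive convergents:
a_0 = 65: 65/1
a_1 = 49: 3186/49

3186/49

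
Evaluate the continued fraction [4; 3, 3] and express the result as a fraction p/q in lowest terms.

43/10

Collapse the nested fraction from the inside out:
Start with 3.
3 + 1/(3/1) = 3 + 1/3 = 10/3
4 + 1/(10/3) = 4 + 3/10 = 43/10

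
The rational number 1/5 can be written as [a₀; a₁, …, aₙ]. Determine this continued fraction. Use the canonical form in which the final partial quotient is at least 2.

[0; 5]

1 ÷ 5 → quotient 0, remainder 1
5 ÷ 1 → quotient 5, remainder 0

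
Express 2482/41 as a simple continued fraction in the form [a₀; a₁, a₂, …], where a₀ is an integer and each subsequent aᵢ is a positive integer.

⌊2482/41⌋ = 60, remainder 22
⌊41/22⌋ = 1, remainder 19
⌊22/19⌋ = 1, remainder 3
⌊19/3⌋ = 6, remainder 1
⌊3/1⌋ = 3, remainder 0

[60; 1, 1, 6, 3]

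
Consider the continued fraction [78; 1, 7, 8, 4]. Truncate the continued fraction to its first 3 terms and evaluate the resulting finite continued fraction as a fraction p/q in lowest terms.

Collapse the nested fraction from the inside out:
Start with 7.
1 + 1/(7/1) = 1 + 1/7 = 8/7
78 + 1/(8/7) = 78 + 7/8 = 631/8

631/8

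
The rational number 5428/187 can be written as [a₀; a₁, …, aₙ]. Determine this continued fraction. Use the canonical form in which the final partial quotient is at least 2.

[29; 37, 2, 2]

⌊5428/187⌋ = 29, remainder 5
⌊187/5⌋ = 37, remainder 2
⌊5/2⌋ = 2, remainder 1
⌊2/1⌋ = 2, remainder 0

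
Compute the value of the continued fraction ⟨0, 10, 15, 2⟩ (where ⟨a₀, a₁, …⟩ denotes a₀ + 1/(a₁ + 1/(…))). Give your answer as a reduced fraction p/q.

Start with 2.
15 + 1/(2/1) = 15 + 1/2 = 31/2
10 + 1/(31/2) = 10 + 2/31 = 312/31
0 + 1/(312/31) = 0 + 31/312 = 31/312

31/312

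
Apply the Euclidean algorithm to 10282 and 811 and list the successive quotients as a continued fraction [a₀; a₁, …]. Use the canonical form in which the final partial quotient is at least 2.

[12; 1, 2, 9, 3, 9]

⌊10282/811⌋ = 12, remainder 550
⌊811/550⌋ = 1, remainder 261
⌊550/261⌋ = 2, remainder 28
⌊261/28⌋ = 9, remainder 9
⌊28/9⌋ = 3, remainder 1
⌊9/1⌋ = 9, remainder 0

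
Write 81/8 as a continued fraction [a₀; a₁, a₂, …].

Run the Euclidean algorithm, recording each quotient:
81 = 10·8 + 1, so a_0 = 10
8 = 8·1 + 0, so a_1 = 8

[10; 8]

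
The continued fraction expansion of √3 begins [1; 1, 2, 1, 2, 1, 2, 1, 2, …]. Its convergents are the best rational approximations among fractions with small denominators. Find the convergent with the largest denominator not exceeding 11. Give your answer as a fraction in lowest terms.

19/11

List convergents until the denominator exceeds the bound:
a_0 = 1: 1/1  (≤ bound)
a_1 = 1: 2/1  (≤ bound)
a_2 = 2: 5/3  (≤ bound)
a_3 = 1: 7/4  (≤ bound)
a_4 = 2: 19/11  (≤ bound)
a_5 = 1: 26/15  (> 11, stop)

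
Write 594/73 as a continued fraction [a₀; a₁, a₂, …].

[8; 7, 3, 3]

Repeatedly divide and take the remainder:
594 ÷ 73 → quotient 8, remainder 10
73 ÷ 10 → quotient 7, remainder 3
10 ÷ 3 → quotient 3, remainder 1
3 ÷ 1 → quotient 3, remainder 0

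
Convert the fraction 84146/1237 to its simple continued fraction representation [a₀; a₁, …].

[68; 41, 4, 3, 2]

⌊84146/1237⌋ = 68, remainder 30
⌊1237/30⌋ = 41, remainder 7
⌊30/7⌋ = 4, remainder 2
⌊7/2⌋ = 3, remainder 1
⌊2/1⌋ = 2, remainder 0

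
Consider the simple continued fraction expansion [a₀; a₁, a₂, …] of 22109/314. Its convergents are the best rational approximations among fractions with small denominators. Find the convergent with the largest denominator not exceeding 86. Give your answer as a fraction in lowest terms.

3943/56

a_0 = 70: 70/1  (≤ bound)
a_1 = 2: 141/2  (≤ bound)
a_2 = 2: 352/5  (≤ bound)
a_3 = 3: 1197/17  (≤ bound)
a_4 = 3: 3943/56  (≤ bound)
a_5 = 2: 9083/129  (> 86, stop)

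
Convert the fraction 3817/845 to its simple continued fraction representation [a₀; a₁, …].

[4; 1, 1, 14, 14, 2]

Apply division with remainder until the remainder is 0:
3817 ÷ 845 → quotient 4, remainder 437
845 ÷ 437 → quotient 1, remainder 408
437 ÷ 408 → quotient 1, remainder 29
408 ÷ 29 → quotient 14, remainder 2
29 ÷ 2 → quotient 14, remainder 1
2 ÷ 1 → quotient 2, remainder 0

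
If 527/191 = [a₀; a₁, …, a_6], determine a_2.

Repeatedly divide and take the remainder:
⌊527/191⌋ = 2, remainder 145
⌊191/145⌋ = 1, remainder 46
⌊145/46⌋ = 3, remainder 7

3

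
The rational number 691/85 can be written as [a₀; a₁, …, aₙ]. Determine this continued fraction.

[8; 7, 1, 2, 1, 2]

⌊691/85⌋ = 8, remainder 11
⌊85/11⌋ = 7, remainder 8
⌊11/8⌋ = 1, remainder 3
⌊8/3⌋ = 2, remainder 2
⌊3/2⌋ = 1, remainder 1
⌊2/1⌋ = 2, remainder 0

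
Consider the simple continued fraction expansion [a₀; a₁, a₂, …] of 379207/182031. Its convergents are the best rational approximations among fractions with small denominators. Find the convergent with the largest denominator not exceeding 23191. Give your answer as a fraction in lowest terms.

28669/13762

a_0 = 2: 2/1  (≤ bound)
a_1 = 12: 25/12  (≤ bound)
a_2 = 52: 1302/625  (≤ bound)
a_3 = 22: 28669/13762  (≤ bound)
a_4 = 2: 58640/28149  (> 23191, stop)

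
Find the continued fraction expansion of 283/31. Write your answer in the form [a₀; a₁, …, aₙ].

[9; 7, 1, 3]

⌊283/31⌋ = 9, remainder 4
⌊31/4⌋ = 7, remainder 3
⌊4/3⌋ = 1, remainder 1
⌊3/1⌋ = 3, remainder 0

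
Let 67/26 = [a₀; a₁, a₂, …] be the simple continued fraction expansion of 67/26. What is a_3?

⌊67/26⌋ = 2, remainder 15
⌊26/15⌋ = 1, remainder 11
⌊15/11⌋ = 1, remainder 4
⌊11/4⌋ = 2, remainder 3

2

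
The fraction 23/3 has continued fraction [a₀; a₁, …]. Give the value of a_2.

2

⌊23/3⌋ = 7, remainder 2
⌊3/2⌋ = 1, remainder 1
⌊2/1⌋ = 2, remainder 0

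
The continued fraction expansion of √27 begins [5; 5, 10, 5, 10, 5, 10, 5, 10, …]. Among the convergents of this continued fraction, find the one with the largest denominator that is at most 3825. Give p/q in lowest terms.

13775/2651

a_0 = 5: 5/1  (≤ bound)
a_1 = 5: 26/5  (≤ bound)
a_2 = 10: 265/51  (≤ bound)
a_3 = 5: 1351/260  (≤ bound)
a_4 = 10: 13775/2651  (≤ bound)
a_5 = 5: 70226/13515  (> 3825, stop)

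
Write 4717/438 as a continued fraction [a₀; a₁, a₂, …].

4717 = 10·438 + 337, so a_0 = 10
438 = 1·337 + 101, so a_1 = 1
337 = 3·101 + 34, so a_2 = 3
101 = 2·34 + 33, so a_3 = 2
34 = 1·33 + 1, so a_4 = 1
33 = 33·1 + 0, so a_5 = 33

[10; 1, 3, 2, 1, 33]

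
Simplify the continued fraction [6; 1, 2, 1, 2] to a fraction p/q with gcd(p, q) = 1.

74/11

Starting at the tail and folding back:
Start with 2.
1 + 1/(2/1) = 1 + 1/2 = 3/2
2 + 1/(3/2) = 2 + 2/3 = 8/3
1 + 1/(8/3) = 1 + 3/8 = 11/8
6 + 1/(11/8) = 6 + 8/11 = 74/11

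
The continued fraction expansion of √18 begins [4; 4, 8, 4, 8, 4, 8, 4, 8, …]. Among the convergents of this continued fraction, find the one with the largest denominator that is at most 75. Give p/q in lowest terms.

140/33

List convergents until the denominator exceeds the bound:
a_0 = 4: 4/1  (≤ bound)
a_1 = 4: 17/4  (≤ bound)
a_2 = 8: 140/33  (≤ bound)
a_3 = 4: 577/136  (> 75, stop)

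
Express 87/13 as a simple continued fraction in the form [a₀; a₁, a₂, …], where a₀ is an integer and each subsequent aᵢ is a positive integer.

[6; 1, 2, 4]

87 ÷ 13 → quotient 6, remainder 9
13 ÷ 9 → quotient 1, remainder 4
9 ÷ 4 → quotient 2, remainder 1
4 ÷ 1 → quotient 4, remainder 0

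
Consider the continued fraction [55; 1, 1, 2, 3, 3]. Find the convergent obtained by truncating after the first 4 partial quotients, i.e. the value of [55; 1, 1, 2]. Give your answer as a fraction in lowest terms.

278/5

a_0 = 55: 55/1
a_1 = 1: 56/1
a_2 = 1: 111/2
a_3 = 2: 278/5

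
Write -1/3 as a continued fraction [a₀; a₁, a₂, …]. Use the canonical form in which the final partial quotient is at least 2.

[-1; 1, 2]

Apply division with remainder until the remainder is 0:
⌊-1/3⌋ = -1, remainder 2
⌊3/2⌋ = 1, remainder 1
⌊2/1⌋ = 2, remainder 0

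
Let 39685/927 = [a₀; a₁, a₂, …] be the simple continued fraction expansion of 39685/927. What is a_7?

11

⌊39685/927⌋ = 42, remainder 751
⌊927/751⌋ = 1, remainder 176
⌊751/176⌋ = 4, remainder 47
⌊176/47⌋ = 3, remainder 35
⌊47/35⌋ = 1, remainder 12
⌊35/12⌋ = 2, remainder 11
⌊12/11⌋ = 1, remainder 1
⌊11/1⌋ = 11, remainder 0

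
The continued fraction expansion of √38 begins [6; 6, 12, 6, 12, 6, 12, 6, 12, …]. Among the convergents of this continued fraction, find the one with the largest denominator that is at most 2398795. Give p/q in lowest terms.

a_0 = 6: 6/1  (≤ bound)
a_1 = 6: 37/6  (≤ bound)
a_2 = 12: 450/73  (≤ bound)
a_3 = 6: 2737/444  (≤ bound)
a_4 = 12: 33294/5401  (≤ bound)
a_5 = 6: 202501/32850  (≤ bound)
a_6 = 12: 2463306/399601  (≤ bound)
a_7 = 6: 14982337/2430456  (> 2398795, stop)

2463306/399601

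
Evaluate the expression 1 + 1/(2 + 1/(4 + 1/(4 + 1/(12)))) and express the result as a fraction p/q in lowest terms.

Use the convergent recurrence hₖ = aₖ·hₖ₋₁ + hₖ₋₂ (and likewise for the denominators kₖ):
a_0 = 1: 1/1
a_1 = 2: 3/2
a_2 = 4: 13/9
a_3 = 4: 55/38
a_4 = 12: 673/465

673/465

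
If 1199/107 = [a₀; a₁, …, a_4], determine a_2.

1

Run the Euclidean algorithm, recording each quotient:
1199 = 11·107 + 22, so a_0 = 11
107 = 4·22 + 19, so a_1 = 4
22 = 1·19 + 3, so a_2 = 1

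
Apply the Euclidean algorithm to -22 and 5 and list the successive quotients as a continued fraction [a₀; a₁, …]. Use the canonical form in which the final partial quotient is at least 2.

Repeatedly divide and take the remainder:
-22 = -5·5 + 3, so a_0 = -5
5 = 1·3 + 2, so a_1 = 1
3 = 1·2 + 1, so a_2 = 1
2 = 2·1 + 0, so a_3 = 2

[-5; 1, 1, 2]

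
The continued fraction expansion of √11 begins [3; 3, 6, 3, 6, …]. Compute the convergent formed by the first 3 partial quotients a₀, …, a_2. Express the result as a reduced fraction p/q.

a_0 = 3: 3/1
a_1 = 3: 10/3
a_2 = 6: 63/19

63/19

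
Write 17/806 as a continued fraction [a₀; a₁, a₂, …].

[0; 47, 2, 2, 3]

Apply division with remainder until the remainder is 0:
17 ÷ 806 → quotient 0, remainder 17
806 ÷ 17 → quotient 47, remainder 7
17 ÷ 7 → quotient 2, remainder 3
7 ÷ 3 → quotient 2, remainder 1
3 ÷ 1 → quotient 3, remainder 0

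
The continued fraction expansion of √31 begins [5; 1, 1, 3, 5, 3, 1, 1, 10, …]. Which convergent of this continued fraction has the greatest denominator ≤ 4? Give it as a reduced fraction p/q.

a_0 = 5: 5/1  (≤ bound)
a_1 = 1: 6/1  (≤ bound)
a_2 = 1: 11/2  (≤ bound)
a_3 = 3: 39/7  (> 4, stop)

11/2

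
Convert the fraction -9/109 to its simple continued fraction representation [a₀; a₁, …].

-9 ÷ 109 → quotient -1, remainder 100
109 ÷ 100 → quotient 1, remainder 9
100 ÷ 9 → quotient 11, remainder 1
9 ÷ 1 → quotient 9, remainder 0

[-1; 1, 11, 9]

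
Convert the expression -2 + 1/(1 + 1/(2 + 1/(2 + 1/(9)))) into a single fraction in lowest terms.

Start with 9.
2 + 1/(9/1) = 2 + 1/9 = 19/9
2 + 1/(19/9) = 2 + 9/19 = 47/19
1 + 1/(47/19) = 1 + 19/47 = 66/47
-2 + 1/(66/47) = -2 + 47/66 = -85/66

-85/66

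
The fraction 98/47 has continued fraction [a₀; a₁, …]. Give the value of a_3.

Run the Euclidean algorithm, recording each quotient:
98 = 2·47 + 4, so a_0 = 2
47 = 11·4 + 3, so a_1 = 11
4 = 1·3 + 1, so a_2 = 1
3 = 3·1 + 0, so a_3 = 3

3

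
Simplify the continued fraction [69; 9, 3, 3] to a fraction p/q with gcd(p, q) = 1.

6427/93

Starting at the tail and folding back:
Start with 3.
3 + 1/(3/1) = 3 + 1/3 = 10/3
9 + 1/(10/3) = 9 + 3/10 = 93/10
69 + 1/(93/10) = 69 + 10/93 = 6427/93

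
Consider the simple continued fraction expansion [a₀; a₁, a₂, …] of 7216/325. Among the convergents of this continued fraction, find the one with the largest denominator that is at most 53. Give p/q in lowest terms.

a_0 = 22: 22/1  (≤ bound)
a_1 = 4: 89/4  (≤ bound)
a_2 = 1: 111/5  (≤ bound)
a_3 = 12: 1421/64  (> 53, stop)

111/5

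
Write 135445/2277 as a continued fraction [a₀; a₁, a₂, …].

135445 = 59·2277 + 1102, so a_0 = 59
2277 = 2·1102 + 73, so a_1 = 2
1102 = 15·73 + 7, so a_2 = 15
73 = 10·7 + 3, so a_3 = 10
7 = 2·3 + 1, so a_4 = 2
3 = 3·1 + 0, so a_5 = 3

[59; 2, 15, 10, 2, 3]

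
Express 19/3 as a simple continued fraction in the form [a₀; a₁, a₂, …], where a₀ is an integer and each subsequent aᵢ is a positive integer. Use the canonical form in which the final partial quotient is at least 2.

[6; 3]

Apply division with remainder until the remainder is 0:
19 = 6·3 + 1, so a_0 = 6
3 = 3·1 + 0, so a_1 = 3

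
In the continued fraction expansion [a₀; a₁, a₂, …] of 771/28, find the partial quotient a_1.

Repeatedly divide and take the remainder:
⌊771/28⌋ = 27, remainder 15
⌊28/15⌋ = 1, remainder 13

1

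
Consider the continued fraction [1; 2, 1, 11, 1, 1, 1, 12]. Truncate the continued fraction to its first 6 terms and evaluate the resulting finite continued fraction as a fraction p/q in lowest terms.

98/73

Work from the innermost term outward:
Start with 1.
1 + 1/(1/1) = 1 + 1/1 = 2/1
11 + 1/(2/1) = 11 + 1/2 = 23/2
1 + 1/(23/2) = 1 + 2/23 = 25/23
2 + 1/(25/23) = 2 + 23/25 = 73/25
1 + 1/(73/25) = 1 + 25/73 = 98/73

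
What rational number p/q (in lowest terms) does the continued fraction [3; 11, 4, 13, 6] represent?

11185/3621

Start with 6.
13 + 1/(6/1) = 13 + 1/6 = 79/6
4 + 1/(79/6) = 4 + 6/79 = 322/79
11 + 1/(322/79) = 11 + 79/322 = 3621/322
3 + 1/(3621/322) = 3 + 322/3621 = 11185/3621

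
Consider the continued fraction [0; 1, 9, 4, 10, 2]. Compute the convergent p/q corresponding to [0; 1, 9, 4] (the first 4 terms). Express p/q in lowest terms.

Build up convergents one term at a time:
a_0 = 0: 0/1
a_1 = 1: 1/1
a_2 = 9: 9/10
a_3 = 4: 37/41

37/41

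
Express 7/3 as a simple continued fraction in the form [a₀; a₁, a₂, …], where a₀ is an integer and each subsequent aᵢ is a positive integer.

[2; 3]

7 = 2·3 + 1, so a_0 = 2
3 = 3·1 + 0, so a_1 = 3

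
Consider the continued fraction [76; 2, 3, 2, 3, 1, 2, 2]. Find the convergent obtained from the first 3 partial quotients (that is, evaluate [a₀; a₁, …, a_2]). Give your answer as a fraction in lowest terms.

a_0 = 76: 76/1
a_1 = 2: 153/2
a_2 = 3: 535/7

535/7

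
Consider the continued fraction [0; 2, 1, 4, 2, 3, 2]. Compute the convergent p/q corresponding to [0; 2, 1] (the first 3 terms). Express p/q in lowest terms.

Compute successive convergents:
a_0 = 0: 0/1
a_1 = 2: 1/2
a_2 = 1: 1/3

1/3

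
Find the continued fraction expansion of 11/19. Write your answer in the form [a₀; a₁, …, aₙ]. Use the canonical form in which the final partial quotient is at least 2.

[0; 1, 1, 2, 1, 2]

⌊11/19⌋ = 0, remainder 11
⌊19/11⌋ = 1, remainder 8
⌊11/8⌋ = 1, remainder 3
⌊8/3⌋ = 2, remainder 2
⌊3/2⌋ = 1, remainder 1
⌊2/1⌋ = 2, remainder 0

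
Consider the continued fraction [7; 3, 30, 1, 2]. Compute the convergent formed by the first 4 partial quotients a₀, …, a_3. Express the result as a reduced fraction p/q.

689/94

Use the convergent recurrence hₖ = aₖ·hₖ₋₁ + hₖ₋₂ (and likewise for the denominators kₖ):
a_0 = 7: 7/1
a_1 = 3: 22/3
a_2 = 30: 667/91
a_3 = 1: 689/94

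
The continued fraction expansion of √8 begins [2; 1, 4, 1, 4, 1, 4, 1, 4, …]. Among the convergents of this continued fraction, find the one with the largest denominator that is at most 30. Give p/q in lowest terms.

List convergents until the denominator exceeds the bound:
a_0 = 2: 2/1  (≤ bound)
a_1 = 1: 3/1  (≤ bound)
a_2 = 4: 14/5  (≤ bound)
a_3 = 1: 17/6  (≤ bound)
a_4 = 4: 82/29  (≤ bound)
a_5 = 1: 99/35  (> 30, stop)

82/29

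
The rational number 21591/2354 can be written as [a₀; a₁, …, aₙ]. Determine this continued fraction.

[9; 5, 1, 4, 3, 25]

Repeatedly divide and take the remainder:
21591 ÷ 2354 → quotient 9, remainder 405
2354 ÷ 405 → quotient 5, remainder 329
405 ÷ 329 → quotient 1, remainder 76
329 ÷ 76 → quotient 4, remainder 25
76 ÷ 25 → quotient 3, remainder 1
25 ÷ 1 → quotient 25, remainder 0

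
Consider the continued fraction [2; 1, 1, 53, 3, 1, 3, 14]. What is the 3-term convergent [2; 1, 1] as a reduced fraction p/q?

5/2

Collapse the nested fraction from the inside out:
Start with 1.
1 + 1/(1/1) = 1 + 1/1 = 2/1
2 + 1/(2/1) = 2 + 1/2 = 5/2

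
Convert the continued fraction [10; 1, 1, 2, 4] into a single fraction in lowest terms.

Start with 4.
2 + 1/(4/1) = 2 + 1/4 = 9/4
1 + 1/(9/4) = 1 + 4/9 = 13/9
1 + 1/(13/9) = 1 + 9/13 = 22/13
10 + 1/(22/13) = 10 + 13/22 = 233/22

233/22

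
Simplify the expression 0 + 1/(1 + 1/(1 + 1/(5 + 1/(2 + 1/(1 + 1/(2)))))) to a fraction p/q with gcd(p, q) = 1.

Start with 2.
1 + 1/(2/1) = 1 + 1/2 = 3/2
2 + 1/(3/2) = 2 + 2/3 = 8/3
5 + 1/(8/3) = 5 + 3/8 = 43/8
1 + 1/(43/8) = 1 + 8/43 = 51/43
1 + 1/(51/43) = 1 + 43/51 = 94/51
0 + 1/(94/51) = 0 + 51/94 = 51/94

51/94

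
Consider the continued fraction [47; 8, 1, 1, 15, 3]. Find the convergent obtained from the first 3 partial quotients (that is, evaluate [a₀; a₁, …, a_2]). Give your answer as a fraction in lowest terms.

424/9

a_0 = 47: 47/1
a_1 = 8: 377/8
a_2 = 1: 424/9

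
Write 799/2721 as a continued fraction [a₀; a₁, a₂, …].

[0; 3, 2, 2, 6, 1, 6, 3]

Apply division with remainder until the remainder is 0:
799 ÷ 2721 → quotient 0, remainder 799
2721 ÷ 799 → quotient 3, remainder 324
799 ÷ 324 → quotient 2, remainder 151
324 ÷ 151 → quotient 2, remainder 22
151 ÷ 22 → quotient 6, remainder 19
22 ÷ 19 → quotient 1, remainder 3
19 ÷ 3 → quotient 6, remainder 1
3 ÷ 1 → quotient 3, remainder 0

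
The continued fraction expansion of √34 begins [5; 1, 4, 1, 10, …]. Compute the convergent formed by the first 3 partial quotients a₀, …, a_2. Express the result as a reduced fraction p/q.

a_0 = 5: 5/1
a_1 = 1: 6/1
a_2 = 4: 29/5

29/5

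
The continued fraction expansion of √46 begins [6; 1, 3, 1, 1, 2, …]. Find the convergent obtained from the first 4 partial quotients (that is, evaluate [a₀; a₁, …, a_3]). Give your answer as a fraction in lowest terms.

Start with 1.
3 + 1/(1/1) = 3 + 1/1 = 4/1
1 + 1/(4/1) = 1 + 1/4 = 5/4
6 + 1/(5/4) = 6 + 4/5 = 34/5

34/5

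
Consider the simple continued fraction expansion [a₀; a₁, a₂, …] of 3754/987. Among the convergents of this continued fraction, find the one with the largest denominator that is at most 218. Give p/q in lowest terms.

445/117

a_0 = 3: 3/1  (≤ bound)
a_1 = 1: 4/1  (≤ bound)
a_2 = 4: 19/5  (≤ bound)
a_3 = 11: 213/56  (≤ bound)
a_4 = 2: 445/117  (≤ bound)
a_5 = 2: 1103/290  (> 218, stop)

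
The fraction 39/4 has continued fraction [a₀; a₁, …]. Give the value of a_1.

1

Repeatedly divide and take the remainder:
39 = 9·4 + 3, so a_0 = 9
4 = 1·3 + 1, so a_1 = 1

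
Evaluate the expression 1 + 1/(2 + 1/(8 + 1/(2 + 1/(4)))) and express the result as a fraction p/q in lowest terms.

237/161

Use the convergent recurrence hₖ = aₖ·hₖ₋₁ + hₖ₋₂ (and likewise for the denominators kₖ):
a_0 = 1: 1/1
a_1 = 2: 3/2
a_2 = 8: 25/17
a_3 = 2: 53/36
a_4 = 4: 237/161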